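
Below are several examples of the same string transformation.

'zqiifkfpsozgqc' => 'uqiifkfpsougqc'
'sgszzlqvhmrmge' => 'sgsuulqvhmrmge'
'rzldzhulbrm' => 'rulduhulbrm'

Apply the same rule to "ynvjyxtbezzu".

In each case the input is transformed by: replace every "z" with "u".
So "ynvjyxtbezzu" becomes "ynvjyxtbeuuu".

ynvjyxtbeuuu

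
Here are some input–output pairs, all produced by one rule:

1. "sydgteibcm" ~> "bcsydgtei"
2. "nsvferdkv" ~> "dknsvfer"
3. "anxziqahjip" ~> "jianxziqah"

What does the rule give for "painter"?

Looking at the pairs, the operation is to delete the last character, then move the last 2 characters to the front (rotate right by 2).
For "painter", step one produces "painte"; step two turns that into "tepain".

tepain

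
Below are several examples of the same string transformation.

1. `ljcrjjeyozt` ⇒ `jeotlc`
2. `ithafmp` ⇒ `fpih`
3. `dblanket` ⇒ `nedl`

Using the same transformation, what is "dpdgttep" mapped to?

The pattern: keep every other character starting from the first (positions 1st, 3rd, 5th, ...), then move the first 2 characters to the end (rotate left by 2).
Doing the same to "dpdgttep": "tedd".

tedd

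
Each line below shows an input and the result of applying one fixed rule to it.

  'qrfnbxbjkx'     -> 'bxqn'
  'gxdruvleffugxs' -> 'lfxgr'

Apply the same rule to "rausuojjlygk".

The transformation: keep one character in every 3, starting at position 1 (positions 1st, 4th, 7th, ...), then move the first 2 characters to the end (rotate left by 2).
Applying both steps to "rausuojjlygk": "rsjy", then "jyrs".

jyrs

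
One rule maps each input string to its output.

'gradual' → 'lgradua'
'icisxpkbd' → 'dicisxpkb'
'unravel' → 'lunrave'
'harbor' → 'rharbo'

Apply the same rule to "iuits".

The rule is to move the last character to the front.
So "iuits" becomes "siuit".

siuit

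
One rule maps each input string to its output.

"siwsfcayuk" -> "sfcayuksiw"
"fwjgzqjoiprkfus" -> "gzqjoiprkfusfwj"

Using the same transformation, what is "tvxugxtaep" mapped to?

The pattern: move the first 3 characters to the end (rotate left by 3).
On "tvxugxtaep" that produces "ugxtaeptvx".

ugxtaeptvx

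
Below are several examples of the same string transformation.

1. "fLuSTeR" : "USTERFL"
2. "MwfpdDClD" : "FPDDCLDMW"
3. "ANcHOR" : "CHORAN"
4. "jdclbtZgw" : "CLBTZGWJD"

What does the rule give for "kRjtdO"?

JTDOKR

The pattern: move the first 2 characters to the end (rotate left by 2), then convert every letter to uppercase.
On "kRjtdO": the first step gives "jtdOkR", and the second then gives "JTDOKR".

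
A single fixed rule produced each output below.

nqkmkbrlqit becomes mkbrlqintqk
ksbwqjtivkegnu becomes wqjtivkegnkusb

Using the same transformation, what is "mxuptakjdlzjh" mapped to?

ptakjdlzjmhxu

The rule is to swap the first and last characters, then move the first 3 characters to the end (rotate left by 3).
For "mxuptakjdlzjh", step one produces "hxuptakjdlzjm"; step two turns that into "ptakjdlzjmhxu".
(Check on "ksbwqjtivkegnu": → "usbwqjtivkegnk" → "wqjtivkegnkusb" ✓)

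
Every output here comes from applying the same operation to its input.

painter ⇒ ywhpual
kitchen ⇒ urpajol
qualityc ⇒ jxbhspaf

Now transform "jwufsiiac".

jqdbmzpph

In each case the input is transformed by: move the last character to the front, then shift every letter 7 places forward in the alphabet (wrapping around).
"jwufsiiac" → "cjwufsiia" → "jqdbmzpph".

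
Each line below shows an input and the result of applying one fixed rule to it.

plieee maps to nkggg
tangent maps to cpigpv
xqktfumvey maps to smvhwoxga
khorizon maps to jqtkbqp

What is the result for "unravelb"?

ptcxgnd

Looking at the pairs, the operation is to shift every letter 2 places forward in the alphabet (wrapping around), then delete the first character.
"unravelb" → "wptcxgnd" → "ptcxgnd".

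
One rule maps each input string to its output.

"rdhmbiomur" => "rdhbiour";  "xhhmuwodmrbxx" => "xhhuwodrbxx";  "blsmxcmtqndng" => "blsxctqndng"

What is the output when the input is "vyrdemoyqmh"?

The pattern: remove every "m".
On "vyrdemoyqmh" that produces "vyrdeoyqh".

vyrdeoyqh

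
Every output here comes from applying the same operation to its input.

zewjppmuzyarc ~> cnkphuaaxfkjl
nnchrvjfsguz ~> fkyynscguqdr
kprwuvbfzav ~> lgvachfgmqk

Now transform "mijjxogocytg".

erxtuuizrznj

The rule is to shift every letter 11 places forward in the alphabet (wrapping around), then move the last 2 characters to the front (rotate right by 2).
Starting from "mijjxogocytg": after the first operation, "xtuuizrznjer"; after the second, "erxtuuizrznj".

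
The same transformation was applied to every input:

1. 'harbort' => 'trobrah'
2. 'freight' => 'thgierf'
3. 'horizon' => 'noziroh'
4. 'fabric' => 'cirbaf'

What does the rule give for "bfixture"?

erutxifb

What's happening: reverse the string.
Doing the same to "bfixture": "erutxifb".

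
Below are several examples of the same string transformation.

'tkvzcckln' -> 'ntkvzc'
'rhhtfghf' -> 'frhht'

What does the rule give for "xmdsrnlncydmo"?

Each output is the input with this applied: move the last character to the front, then delete the last 3 characters.
For "xmdsrnlncydmo", step one produces "oxmdsrnlncydm"; step two turns that into "oxmdsrnlnc".

oxmdsrnlnc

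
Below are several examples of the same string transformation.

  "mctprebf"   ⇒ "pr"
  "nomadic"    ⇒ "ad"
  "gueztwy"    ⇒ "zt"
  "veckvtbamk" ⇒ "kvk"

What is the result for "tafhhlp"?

Each output is the input with this applied: swap each adjacent pair of characters (1↔2, 3↔4, ...), then keep one character in every 3, starting at position 3 (positions 3rd, 6th, 9th, ...).
Working it through for "tafhhlp": intermediate "athflhp", final "hh".
(Check on "veckvtbamk": → "evkctvabkm" → "kvk" ✓)

hh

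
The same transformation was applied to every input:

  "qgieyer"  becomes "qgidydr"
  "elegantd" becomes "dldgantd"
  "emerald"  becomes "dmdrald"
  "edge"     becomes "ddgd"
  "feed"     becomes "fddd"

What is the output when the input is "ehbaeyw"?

Rule — replace every "e" with "d".
On "ehbaeyw" that produces "dhbadyw".

dhbadyw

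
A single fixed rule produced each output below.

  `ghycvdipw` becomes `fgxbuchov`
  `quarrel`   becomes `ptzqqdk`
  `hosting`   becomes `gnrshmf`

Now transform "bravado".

In each case the input is transformed by: shift every letter 1 place backward in the alphabet (wrapping around).
For "bravado" the result is "aqzuzcn".

aqzuzcn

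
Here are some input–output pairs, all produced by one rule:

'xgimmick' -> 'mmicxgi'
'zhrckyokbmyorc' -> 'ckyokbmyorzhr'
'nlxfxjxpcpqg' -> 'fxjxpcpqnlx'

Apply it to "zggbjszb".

bjszzgg

Rule — delete the last character, then move the first 3 characters to the end (rotate left by 3).
Applying both steps to "zggbjszb": "zggbjsz", then "bjszzgg".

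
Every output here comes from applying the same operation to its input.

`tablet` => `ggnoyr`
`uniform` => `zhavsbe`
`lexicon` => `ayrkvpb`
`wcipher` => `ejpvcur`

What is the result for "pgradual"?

yctenqhn

Each output is the input with this applied: move the last character to the front, then shift every letter 13 places forward in the alphabet (wrapping around) — i.e. ROT13.
For "pgradual", step one produces "lpgradua"; step two turns that into "yctenqhn".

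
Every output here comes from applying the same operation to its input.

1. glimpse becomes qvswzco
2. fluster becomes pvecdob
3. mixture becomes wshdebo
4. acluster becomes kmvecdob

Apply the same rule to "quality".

aekvsdi

Looking at the pairs, the operation is to shift every letter 10 places forward in the alphabet (wrapping around).
"quality" → "aekvsdi".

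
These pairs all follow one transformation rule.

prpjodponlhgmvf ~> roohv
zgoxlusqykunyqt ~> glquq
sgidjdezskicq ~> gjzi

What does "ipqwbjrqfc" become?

pbq

Each output is the input with this applied: keep one character in every 3, starting at position 2 (positions 2nd, 5th, 8th, ...).
"ipqwbjrqfc" → "pbq".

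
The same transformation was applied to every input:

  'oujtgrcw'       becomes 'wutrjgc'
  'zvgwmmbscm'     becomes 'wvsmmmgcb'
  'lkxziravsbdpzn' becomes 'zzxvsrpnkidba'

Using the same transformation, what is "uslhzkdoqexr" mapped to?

zxsrqolkhed

The transformation: delete the first character, then sort the characters into reverse alphabetical order.
Working it through for "uslhzkdoqexr": intermediate "slhzkdoqexr", final "zxsrqolkhed".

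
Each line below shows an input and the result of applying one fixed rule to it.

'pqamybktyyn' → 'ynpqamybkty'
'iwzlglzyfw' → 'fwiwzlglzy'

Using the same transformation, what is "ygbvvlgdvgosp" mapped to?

spygbvvlgdvgo

The rule is to move the last 2 characters to the front (rotate right by 2).
For "ygbvvlgdvgosp" the result is "spygbvvlgdvgo".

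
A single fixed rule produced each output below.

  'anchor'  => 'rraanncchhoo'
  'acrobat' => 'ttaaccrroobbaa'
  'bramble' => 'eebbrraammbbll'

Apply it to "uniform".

mmuunniiffoorr

The transformation: double every character, then move the last 2 characters to the front (rotate right by 2).
On "uniform" that produces "mmuunniiffoorr".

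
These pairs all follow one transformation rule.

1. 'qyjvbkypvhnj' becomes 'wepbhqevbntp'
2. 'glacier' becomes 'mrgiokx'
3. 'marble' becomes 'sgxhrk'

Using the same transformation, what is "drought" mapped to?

jxuamnz

The pattern: shift every letter 6 places forward in the alphabet (wrapping around).
For "drought" the result is "jxuamnz".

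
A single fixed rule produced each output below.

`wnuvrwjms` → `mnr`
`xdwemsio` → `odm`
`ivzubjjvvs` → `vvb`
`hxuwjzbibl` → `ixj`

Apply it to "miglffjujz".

uif

Looking at the pairs, the operation is to keep one character in every 3, starting at position 2 (positions 2nd, 5th, 8th, ...), then move the last character to the front.
So "miglffjujz" becomes "uif".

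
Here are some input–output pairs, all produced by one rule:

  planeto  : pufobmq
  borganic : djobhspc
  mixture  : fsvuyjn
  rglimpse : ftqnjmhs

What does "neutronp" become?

qopsuvfo

What's happening: reverse the string, then shift every letter 1 place forward in the alphabet (wrapping around).
"neutronp" → "pnortuen" → "qopsuvfo".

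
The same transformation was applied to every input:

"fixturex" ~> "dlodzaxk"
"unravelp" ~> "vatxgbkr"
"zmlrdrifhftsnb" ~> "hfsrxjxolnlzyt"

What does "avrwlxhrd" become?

jgbxcrdnx

Looking at the pairs, the operation is to move the last character to the front, then shift every letter 6 places forward in the alphabet (wrapping around).
For "avrwlxhrd" the result is "jgbxcrdnx".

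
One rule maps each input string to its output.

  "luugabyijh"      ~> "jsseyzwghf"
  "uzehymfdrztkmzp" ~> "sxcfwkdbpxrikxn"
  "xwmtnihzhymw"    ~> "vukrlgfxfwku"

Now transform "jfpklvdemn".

hdnijtbckl

What's happening: shift every letter 2 places backward in the alphabet (wrapping around).
So "jfpklvdemn" becomes "hdnijtbckl".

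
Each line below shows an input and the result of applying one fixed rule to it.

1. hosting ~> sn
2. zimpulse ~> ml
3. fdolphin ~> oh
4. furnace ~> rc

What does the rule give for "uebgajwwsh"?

The pattern: keep one character in every 3, starting at position 3 (positions 3rd, 6th, 9th, ...).
On "uebgajwwsh" that produces "bjs".

bjs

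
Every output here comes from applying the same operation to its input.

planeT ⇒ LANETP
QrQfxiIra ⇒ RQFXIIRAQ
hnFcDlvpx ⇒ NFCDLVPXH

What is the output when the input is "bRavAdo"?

The transformation: move the first character to the end, then convert every letter to uppercase.
"bRavAdo" → "RAVADOB".
(Check on "QrQfxiIra": → "rQfxiIraQ" → "RQFXIIRAQ" ✓)

RAVADOB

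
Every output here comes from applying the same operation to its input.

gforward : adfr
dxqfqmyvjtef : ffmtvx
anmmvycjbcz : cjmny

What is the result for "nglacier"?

agir

The pattern: keep every other character starting from the second (positions 2nd, 4th, 6th, ...), then sort the characters into alphabetical order.
Working it through for "nglacier": intermediate "gair", final "agir".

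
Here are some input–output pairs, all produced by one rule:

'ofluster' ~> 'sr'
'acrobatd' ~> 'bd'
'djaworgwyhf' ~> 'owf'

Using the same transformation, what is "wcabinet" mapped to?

Looking at the pairs, the operation is to keep one character in every 3, starting at position 2 (positions 2nd, 5th, 8th, ...), then delete the first character.
Working it through for "wcabinet": intermediate "cit", final "it".
(Check on "ofluster": → "fsr" → "sr" ✓)

it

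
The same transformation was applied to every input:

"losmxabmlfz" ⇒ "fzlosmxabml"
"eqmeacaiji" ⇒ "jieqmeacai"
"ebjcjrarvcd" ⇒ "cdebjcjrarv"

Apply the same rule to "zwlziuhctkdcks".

In each case the input is transformed by: move the last 2 characters to the front (rotate right by 2).
Applying that to "zwlziuhctkdcks" gives "kszwlziuhctkdc".

kszwlziuhctkdc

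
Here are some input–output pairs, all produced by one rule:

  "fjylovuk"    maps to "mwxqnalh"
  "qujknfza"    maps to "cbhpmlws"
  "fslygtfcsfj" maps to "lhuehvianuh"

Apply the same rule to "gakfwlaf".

hcnyhmci

Rule — reverse the string, then shift every letter 2 places forward in the alphabet (wrapping around).
For "gakfwlaf", step one produces "falwfkag"; step two turns that into "hcnyhmci".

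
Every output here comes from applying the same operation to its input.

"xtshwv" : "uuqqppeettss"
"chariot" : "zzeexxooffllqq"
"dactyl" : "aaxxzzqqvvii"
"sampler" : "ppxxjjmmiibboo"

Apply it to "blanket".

The pattern: double every character, then shift every letter 3 places backward in the alphabet (wrapping around).
Starting from "blanket": after the first operation, "bbllaannkkeett"; after the second, "yyiixxkkhhbbqq".

yyiixxkkhhbbqq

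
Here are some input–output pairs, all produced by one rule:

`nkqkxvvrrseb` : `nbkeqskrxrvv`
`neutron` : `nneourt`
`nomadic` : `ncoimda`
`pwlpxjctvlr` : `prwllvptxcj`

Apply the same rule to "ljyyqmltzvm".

lmjvyzytqlm

Looking at the pairs, the operation is to take characters alternately from the front and the back (1st, last, 2nd, 2nd-last, ...).
Applying that to "ljyyqmltzvm" gives "lmjvyzytqlm".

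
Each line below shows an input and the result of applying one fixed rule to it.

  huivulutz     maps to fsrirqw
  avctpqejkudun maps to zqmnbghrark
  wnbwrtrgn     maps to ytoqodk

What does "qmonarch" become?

lkxoze

The rule is to delete the first 2 characters, then shift every letter 3 places backward in the alphabet (wrapping around).
Applying both steps to "qmonarch": "onarch", then "lkxoze".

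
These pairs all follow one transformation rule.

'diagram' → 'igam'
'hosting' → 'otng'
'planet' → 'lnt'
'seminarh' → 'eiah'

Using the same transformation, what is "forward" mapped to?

Rule — swap each adjacent pair of characters (1↔2, 3↔4, ...), then keep every other character starting from the first (positions 1st, 3rd, 5th, ...).
On "forward" that produces "owrd".

owrd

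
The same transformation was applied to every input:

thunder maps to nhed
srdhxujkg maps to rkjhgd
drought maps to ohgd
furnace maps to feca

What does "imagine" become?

igea

Rule — sort the characters into reverse alphabetical order, then delete the first 3 characters.
Starting from "imagine": after the first operation, "nmiigea"; after the second, "igea".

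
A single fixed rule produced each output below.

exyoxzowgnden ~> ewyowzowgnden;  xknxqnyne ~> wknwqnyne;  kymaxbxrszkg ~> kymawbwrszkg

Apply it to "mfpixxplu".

mfpiwwplu

What's happening: replace every "x" with "w".
Doing the same to "mfpixxplu": "mfpiwwplu".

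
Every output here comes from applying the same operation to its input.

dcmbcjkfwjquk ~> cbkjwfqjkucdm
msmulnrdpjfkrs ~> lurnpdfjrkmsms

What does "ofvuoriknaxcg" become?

The pattern: move the first 3 characters to the end (rotate left by 3), then swap each adjacent pair of characters (1↔2, 3↔4, ...).
For "ofvuoriknaxcg" the result is "ouirnkxagcfov".

ouirnkxagcfov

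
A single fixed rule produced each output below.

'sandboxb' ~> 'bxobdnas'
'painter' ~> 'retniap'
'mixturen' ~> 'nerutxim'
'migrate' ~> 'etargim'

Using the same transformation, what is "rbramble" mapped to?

The rule is to reverse the string.
For "rbramble" the result is "elbmarbr".

elbmarbr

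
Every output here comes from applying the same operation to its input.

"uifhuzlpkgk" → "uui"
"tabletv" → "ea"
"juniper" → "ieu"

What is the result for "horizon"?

What's happening: move the first 2 characters to the end (rotate left by 2), then keep only the vowels.
On "horizon": the first step gives "rizonho", and the second then gives "ioo".

ioo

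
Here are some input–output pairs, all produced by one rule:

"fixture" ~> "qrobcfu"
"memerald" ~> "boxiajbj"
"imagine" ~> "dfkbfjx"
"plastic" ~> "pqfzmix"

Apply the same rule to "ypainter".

What's happening: shift every letter 3 places backward in the alphabet (wrapping around), then move the first 3 characters to the end (rotate left by 3).
On "ypainter": the first step gives "vmxfkqbo", and the second then gives "fkqbovmx".

fkqbovmx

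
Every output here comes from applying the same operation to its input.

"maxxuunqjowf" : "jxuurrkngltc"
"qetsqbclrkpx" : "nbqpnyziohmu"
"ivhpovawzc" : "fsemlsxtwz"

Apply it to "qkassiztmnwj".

Each output is the input with this applied: shift every letter 3 places backward in the alphabet (wrapping around).
Doing the same to "qkassiztmnwj": "nhxppfwqjktg".

nhxppfwqjktg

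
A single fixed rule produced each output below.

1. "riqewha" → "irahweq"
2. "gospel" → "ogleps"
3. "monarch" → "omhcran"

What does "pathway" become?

apyawht

The rule is to reverse the string, then move the last 2 characters to the front (rotate right by 2).
Starting from "pathway": after the first operation, "yawhtap"; after the second, "apyawht".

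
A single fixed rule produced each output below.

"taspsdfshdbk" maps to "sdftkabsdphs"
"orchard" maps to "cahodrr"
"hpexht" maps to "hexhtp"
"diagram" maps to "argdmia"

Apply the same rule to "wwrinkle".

Rule — take characters alternately from the front and the back (1st, last, 2nd, 2nd-last, ...), then move the last 3 characters to the front (rotate right by 3).
On "wwrinkle": the first step gives "wewlrkin", and the second then gives "kinwewlr".

kinwewlr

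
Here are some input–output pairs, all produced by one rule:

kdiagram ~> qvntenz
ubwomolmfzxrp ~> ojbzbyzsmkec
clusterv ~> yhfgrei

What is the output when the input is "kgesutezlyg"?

What's happening: delete the first character, then shift every letter 13 places forward in the alphabet (wrapping around) — i.e. ROT13.
For "kgesutezlyg", step one produces "gesutezlyg"; step two turns that into "trfhgrmylt".

trfhgrmylt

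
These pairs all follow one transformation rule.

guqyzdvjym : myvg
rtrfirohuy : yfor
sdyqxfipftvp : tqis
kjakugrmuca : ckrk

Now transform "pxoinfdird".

didp

The pattern: keep one character in every 3, starting at position 1 (positions 1st, 4th, 7th, ...), then swap the first and last characters.
On "pxoinfdird": the first step gives "pidd", and the second then gives "didp".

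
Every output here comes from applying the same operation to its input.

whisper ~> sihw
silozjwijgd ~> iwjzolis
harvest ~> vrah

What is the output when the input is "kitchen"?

ctik

The rule is to delete the last 3 characters, then reverse the string.
Working it through for "kitchen": intermediate "kitc", final "ctik".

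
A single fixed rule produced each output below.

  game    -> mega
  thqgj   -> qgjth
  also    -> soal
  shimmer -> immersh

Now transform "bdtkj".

tkjbd

The pattern: move the first 2 characters to the end (rotate left by 2).
On "bdtkj" that produces "tkjbd".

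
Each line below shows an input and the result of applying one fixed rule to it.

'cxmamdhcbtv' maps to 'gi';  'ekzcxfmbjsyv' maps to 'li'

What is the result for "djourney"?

rl

Each output is the input with this applied: shift every letter 13 places forward in the alphabet (wrapping around) — i.e. ROT13, then keep only the last 2 characters.
For "djourney" the result is "rl".
(Check on "ekzcxfmbjsyv": → "rxmpkszowfli" → "li" ✓)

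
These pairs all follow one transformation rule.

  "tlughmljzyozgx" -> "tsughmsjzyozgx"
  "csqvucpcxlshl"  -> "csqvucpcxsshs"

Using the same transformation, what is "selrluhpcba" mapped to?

The pattern: replace every "l" with "s".
On "selrluhpcba" that produces "sesrsuhpcba".

sesrsuhpcba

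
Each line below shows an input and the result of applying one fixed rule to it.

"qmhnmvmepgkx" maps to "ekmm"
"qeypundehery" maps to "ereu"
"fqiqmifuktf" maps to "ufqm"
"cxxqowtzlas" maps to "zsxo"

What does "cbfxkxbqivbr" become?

The pattern: keep one character in every 3, starting at position 2 (positions 2nd, 5th, 8th, ...), then move the first 2 characters to the end (rotate left by 2).
Starting from "cbfxkxbqivbr": after the first operation, "bkqb"; after the second, "qbbk".

qbbk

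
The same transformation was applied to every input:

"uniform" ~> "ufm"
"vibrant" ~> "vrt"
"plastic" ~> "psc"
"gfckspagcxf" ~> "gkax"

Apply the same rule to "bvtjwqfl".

The pattern: keep one character in every 3, starting at position 1 (positions 1st, 4th, 7th, ...).
For "bvtjwqfl" the result is "bjf".

bjf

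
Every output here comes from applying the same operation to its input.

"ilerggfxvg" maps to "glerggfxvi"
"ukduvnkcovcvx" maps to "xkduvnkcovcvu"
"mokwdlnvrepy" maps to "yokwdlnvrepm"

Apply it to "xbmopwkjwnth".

hbmopwkjwntx

Each output is the input with this applied: swap the first and last characters.
So "xbmopwkjwnth" becomes "hbmopwkjwntx".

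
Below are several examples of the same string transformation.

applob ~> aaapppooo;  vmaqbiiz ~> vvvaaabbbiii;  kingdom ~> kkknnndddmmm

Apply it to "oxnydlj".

In each case the input is transformed by: keep every other character starting from the first (positions 1st, 3rd, 5th, ...), then repeat every character 3 times.
For "oxnydlj", step one produces "ondj"; step two turns that into "ooonnndddjjj".

ooonnndddjjj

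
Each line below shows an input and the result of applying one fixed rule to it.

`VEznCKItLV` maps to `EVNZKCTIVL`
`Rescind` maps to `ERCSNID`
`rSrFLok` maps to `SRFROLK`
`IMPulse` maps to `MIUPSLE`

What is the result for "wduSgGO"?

DWSUGGO

Each output is the input with this applied: swap each adjacent pair of characters (1↔2, 3↔4, ...), then convert every letter to uppercase.
For "wduSgGO", step one produces "dwSuGgO"; step two turns that into "DWSUGGO".
(Check on "VEznCKItLV": → "EVnzKCtIVL" → "EVNZKCTIVL" ✓)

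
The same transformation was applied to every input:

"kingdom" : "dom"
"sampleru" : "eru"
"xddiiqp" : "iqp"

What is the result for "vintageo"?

In each case the input is transformed by: keep only the last 3 characters.
On "vintageo" that produces "geo".

geo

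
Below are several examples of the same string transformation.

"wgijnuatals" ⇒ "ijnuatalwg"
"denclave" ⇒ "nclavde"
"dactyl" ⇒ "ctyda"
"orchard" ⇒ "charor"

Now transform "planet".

anepl

What's happening: delete the last character, then move the first 2 characters to the end (rotate left by 2).
Working it through for "planet": intermediate "plane", final "anepl".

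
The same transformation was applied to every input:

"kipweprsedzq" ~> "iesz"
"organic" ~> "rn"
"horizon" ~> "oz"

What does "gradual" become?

ru

Looking at the pairs, the operation is to keep one character in every 3, starting at position 2 (positions 2nd, 5th, 8th, ...).
On "gradual" that produces "ru".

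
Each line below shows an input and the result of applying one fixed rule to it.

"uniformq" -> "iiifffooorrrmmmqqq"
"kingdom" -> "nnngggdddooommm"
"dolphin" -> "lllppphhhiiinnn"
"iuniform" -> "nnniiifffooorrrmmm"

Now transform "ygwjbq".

wwwjjjbbbqqq

In each case the input is transformed by: delete the first 2 characters, then repeat every character 3 times.
On "ygwjbq": the first step gives "wjbq", and the second then gives "wwwjjjbbbqqq".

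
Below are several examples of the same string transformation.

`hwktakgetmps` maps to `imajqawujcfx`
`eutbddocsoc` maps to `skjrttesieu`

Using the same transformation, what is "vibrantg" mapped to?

wyrhqdjl

The transformation: swap the first and last characters, then shift every letter 10 places backward in the alphabet (wrapping around).
On "vibrantg": the first step gives "gibrantv", and the second then gives "wyrhqdjl".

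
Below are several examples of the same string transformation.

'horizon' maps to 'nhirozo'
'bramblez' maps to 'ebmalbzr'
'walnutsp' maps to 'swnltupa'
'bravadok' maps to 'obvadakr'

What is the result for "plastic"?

The transformation: swap each adjacent pair of characters (1↔2, 3↔4, ...), then swap the first and last characters.
Working it through for "plastic": intermediate "lpsaitc", final "cpsaitl".

cpsaitl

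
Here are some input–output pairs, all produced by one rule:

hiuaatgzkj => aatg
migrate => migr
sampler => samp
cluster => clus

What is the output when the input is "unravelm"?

The rule is to move the last 3 characters to the front (rotate right by 3), then keep only the last 4 characters.
Applying both steps to "unravelm": "elmunrav", then "nrav".

nrav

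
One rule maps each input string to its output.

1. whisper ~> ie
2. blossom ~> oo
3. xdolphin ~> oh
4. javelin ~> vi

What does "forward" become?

The pattern: keep one character in every 3, starting at position 3 (positions 3rd, 6th, 9th, ...).
On "forward" that produces "rr".

rr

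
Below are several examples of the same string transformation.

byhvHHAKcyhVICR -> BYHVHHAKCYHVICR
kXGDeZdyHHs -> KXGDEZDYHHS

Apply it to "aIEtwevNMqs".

The rule is to convert every letter to uppercase.
So "aIEtwevNMqs" becomes "AIETWEVNMQS".

AIETWEVNMQS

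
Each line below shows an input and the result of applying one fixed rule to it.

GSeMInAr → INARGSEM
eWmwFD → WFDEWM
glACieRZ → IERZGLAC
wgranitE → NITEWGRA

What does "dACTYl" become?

Rule — swap the front and back halves of the string, then convert every letter to uppercase.
For "dACTYl", step one produces "TYldAC"; step two turns that into "TYLDAC".
(Check on "wgranitE": → "nitEwgra" → "NITEWGRA" ✓)

TYLDAC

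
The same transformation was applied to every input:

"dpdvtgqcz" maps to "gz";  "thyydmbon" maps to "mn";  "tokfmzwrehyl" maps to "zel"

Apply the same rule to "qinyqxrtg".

xg

Looking at the pairs, the operation is to keep one character in every 3, starting at position 3 (positions 3rd, 6th, 9th, ...), then delete the first character.
So "qinyqxrtg" becomes "xg".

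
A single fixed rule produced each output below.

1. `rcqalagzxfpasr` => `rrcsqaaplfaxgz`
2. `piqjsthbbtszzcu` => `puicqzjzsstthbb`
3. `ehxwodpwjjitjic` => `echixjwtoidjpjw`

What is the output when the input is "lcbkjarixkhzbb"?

The rule is to take characters alternately from the front and the back (1st, last, 2nd, 2nd-last, ...).
Doing the same to "lcbkjarixkhzbb": "lbcbbzkhjkaxri".

lbcbbzkhjkaxri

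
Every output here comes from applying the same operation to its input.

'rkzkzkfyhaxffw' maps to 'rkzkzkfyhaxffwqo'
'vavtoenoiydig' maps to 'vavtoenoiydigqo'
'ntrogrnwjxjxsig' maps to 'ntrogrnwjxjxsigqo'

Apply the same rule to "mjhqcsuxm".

mjhqcsuxmqo

Rule — append "qo".
Doing the same to "mjhqcsuxm": "mjhqcsuxmqo".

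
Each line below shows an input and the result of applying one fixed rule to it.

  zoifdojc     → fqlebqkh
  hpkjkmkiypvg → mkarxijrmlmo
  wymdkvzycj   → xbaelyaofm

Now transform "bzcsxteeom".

vggqodbeuz

Rule — shift every letter 2 places forward in the alphabet (wrapping around), then swap the front and back halves of the string.
On "bzcsxteeom": the first step gives "dbeuzvggqo", and the second then gives "vggqodbeuz".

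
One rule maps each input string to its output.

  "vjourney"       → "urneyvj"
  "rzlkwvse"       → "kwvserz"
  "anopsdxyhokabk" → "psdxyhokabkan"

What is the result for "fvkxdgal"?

The pattern: move the first 2 characters to the end (rotate left by 2), then delete the first character.
Starting from "fvkxdgal": after the first operation, "kxdgalfv"; after the second, "xdgalfv".

xdgalfv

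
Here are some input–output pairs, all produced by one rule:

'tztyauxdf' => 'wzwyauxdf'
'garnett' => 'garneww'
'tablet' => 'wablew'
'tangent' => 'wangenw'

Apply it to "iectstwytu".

iecwswwywu

What's happening: replace every "t" with "w".
On "iectstwytu" that produces "iecwswwywu".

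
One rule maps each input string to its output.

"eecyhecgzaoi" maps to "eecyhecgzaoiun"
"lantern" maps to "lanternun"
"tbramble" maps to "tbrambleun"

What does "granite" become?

graniteun

The pattern: append "un".
Applying that to "granite" gives "graniteun".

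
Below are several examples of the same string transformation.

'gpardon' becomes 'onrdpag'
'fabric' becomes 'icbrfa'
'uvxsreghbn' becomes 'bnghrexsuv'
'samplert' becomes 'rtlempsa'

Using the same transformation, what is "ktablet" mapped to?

etbltak

The transformation: reverse the string, then swap each adjacent pair of characters (1↔2, 3↔4, ...).
Starting from "ktablet": after the first operation, "telbatk"; after the second, "etbltak".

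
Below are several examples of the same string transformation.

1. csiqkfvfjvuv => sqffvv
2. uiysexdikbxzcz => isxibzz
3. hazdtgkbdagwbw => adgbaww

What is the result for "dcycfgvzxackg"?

Rule — keep every other character starting from the second (positions 2nd, 4th, 6th, ...).
So "dcycfgvzxackg" becomes "ccgzak".

ccgzak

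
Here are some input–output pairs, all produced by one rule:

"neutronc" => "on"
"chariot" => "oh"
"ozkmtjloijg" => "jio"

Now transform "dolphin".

io

Rule — move the first 3 characters to the end (rotate left by 3), then keep one character in every 3, starting at position 3 (positions 3rd, 6th, 9th, ...).
Applying both steps to "dolphin": "phindol", then "io".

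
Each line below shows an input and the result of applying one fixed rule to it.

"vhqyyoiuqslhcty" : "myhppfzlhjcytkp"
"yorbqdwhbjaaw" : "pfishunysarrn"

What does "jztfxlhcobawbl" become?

Each output is the input with this applied: shift every letter 9 places backward in the alphabet (wrapping around).
Doing the same to "jztfxlhcobawbl": "aqkwocytfsrnsc".

aqkwocytfsrnsc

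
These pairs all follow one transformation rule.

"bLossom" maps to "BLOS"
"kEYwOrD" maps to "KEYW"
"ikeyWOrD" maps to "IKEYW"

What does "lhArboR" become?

The transformation: delete the last 3 characters, then convert every letter to uppercase.
Starting from "lhArboR": after the first operation, "lhAr"; after the second, "LHAR".

LHAR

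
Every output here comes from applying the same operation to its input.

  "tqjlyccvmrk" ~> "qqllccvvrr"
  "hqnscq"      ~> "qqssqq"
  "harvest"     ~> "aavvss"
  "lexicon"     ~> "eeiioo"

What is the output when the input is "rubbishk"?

uubbsskk

The pattern: keep every other character starting from the second (positions 2nd, 4th, 6th, ...), then double every character.
Working it through for "rubbishk": intermediate "ubsk", final "uubbsskk".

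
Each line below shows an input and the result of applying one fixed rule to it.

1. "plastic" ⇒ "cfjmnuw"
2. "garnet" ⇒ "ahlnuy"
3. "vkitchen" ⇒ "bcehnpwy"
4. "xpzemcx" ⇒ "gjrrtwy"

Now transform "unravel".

Each output is the input with this applied: shift every letter 6 places backward in the alphabet (wrapping around), then sort the characters into alphabetical order.
For "unravel", step one produces "ohlupyf"; step two turns that into "fhlopuy".
(Check on "plastic": → "jfumncw" → "cfjmnuw" ✓)

fhlopuy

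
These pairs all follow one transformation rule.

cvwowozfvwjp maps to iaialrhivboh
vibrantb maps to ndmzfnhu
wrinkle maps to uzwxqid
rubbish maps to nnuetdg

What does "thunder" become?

gzpqdft

In each case the input is transformed by: shift every letter 12 places forward in the alphabet (wrapping around), then move the first 2 characters to the end (rotate left by 2).
Starting from "thunder": after the first operation, "ftgzpqd"; after the second, "gzpqdft".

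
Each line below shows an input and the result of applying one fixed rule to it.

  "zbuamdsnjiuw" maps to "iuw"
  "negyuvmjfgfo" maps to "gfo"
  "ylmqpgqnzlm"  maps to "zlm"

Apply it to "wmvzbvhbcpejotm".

otm

What's happening: keep only the last 3 characters.
For "wmvzbvhbcpejotm" the result is "otm".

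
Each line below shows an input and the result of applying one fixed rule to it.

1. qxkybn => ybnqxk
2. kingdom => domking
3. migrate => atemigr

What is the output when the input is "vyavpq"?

vpqvya

Each output is the input with this applied: move the last 3 characters to the front (rotate right by 3).
So "vyavpq" becomes "vpqvya".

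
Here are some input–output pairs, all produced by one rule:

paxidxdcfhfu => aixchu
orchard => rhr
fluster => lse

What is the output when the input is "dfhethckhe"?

The pattern: keep every other character starting from the second (positions 2nd, 4th, 6th, ...).
On "dfhethckhe" that produces "fehke".

fehke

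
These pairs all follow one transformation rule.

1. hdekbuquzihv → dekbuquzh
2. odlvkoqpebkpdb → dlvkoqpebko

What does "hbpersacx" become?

bpersh

The pattern: delete the last 3 characters, then move the first character to the end.
Applying both steps to "hbpersacx": "hbpers", then "bpersh".
(Check on "odlvkoqpebkpdb": → "odlvkoqpebk" → "dlvkoqpebko" ✓)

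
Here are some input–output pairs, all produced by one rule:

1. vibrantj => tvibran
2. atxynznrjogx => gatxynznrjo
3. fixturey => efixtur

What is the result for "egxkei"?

The pattern: delete the last character, then move the last character to the front.
Working it through for "egxkei": intermediate "egxke", final "eegxk".

eegxk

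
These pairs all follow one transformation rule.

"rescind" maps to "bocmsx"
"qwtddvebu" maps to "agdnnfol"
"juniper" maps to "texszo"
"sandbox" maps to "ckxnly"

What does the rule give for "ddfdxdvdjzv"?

nnpnhnfntj

Looking at the pairs, the operation is to delete the last character, then shift every letter 10 places forward in the alphabet (wrapping around).
Working it through for "ddfdxdvdjzv": intermediate "ddfdxdvdjz", final "nnpnhnfntj".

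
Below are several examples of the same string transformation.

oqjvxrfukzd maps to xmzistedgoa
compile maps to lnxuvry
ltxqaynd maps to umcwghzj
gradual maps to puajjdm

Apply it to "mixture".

vnragdc

In each case the input is transformed by: shift every letter 9 places forward in the alphabet (wrapping around), then take characters alternately from the front and the back (1st, last, 2nd, 2nd-last, ...).
Applying both steps to "mixture": "vrgcdan", then "vnragdc".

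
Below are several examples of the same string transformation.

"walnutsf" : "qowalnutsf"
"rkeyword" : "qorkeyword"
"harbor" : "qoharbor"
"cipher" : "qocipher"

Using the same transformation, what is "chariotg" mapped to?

The rule is to prepend "qo".
Doing the same to "chariotg": "qochariotg".

qochariotg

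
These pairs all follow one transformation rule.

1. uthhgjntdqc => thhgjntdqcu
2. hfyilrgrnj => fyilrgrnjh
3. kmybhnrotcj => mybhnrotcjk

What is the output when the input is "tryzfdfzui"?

ryzfdfzuit

Looking at the pairs, the operation is to move the first character to the end.
On "tryzfdfzui" that produces "ryzfdfzuit".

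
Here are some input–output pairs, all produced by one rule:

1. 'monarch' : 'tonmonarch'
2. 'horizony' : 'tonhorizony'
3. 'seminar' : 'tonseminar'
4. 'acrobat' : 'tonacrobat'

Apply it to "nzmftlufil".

The transformation: prepend "ton".
For "nzmftlufil" the result is "tonnzmftlufil".

tonnzmftlufil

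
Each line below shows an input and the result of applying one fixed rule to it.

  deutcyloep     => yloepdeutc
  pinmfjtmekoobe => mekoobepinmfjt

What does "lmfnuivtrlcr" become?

Each output is the input with this applied: swap the front and back halves of the string.
So "lmfnuivtrlcr" becomes "vtrlcrlmfnui".

vtrlcrlmfnui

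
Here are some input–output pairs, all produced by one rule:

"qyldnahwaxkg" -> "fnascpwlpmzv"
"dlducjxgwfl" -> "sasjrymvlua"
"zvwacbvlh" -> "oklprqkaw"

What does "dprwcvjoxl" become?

seglrkydma

The transformation: shift every letter 11 places backward in the alphabet (wrapping around).
For "dprwcvjoxl" the result is "seglrkydma".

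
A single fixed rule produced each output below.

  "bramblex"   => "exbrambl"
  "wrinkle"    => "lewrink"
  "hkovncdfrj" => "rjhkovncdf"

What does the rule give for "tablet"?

ettabl

The transformation: move the last 2 characters to the front (rotate right by 2).
Applying that to "tablet" gives "ettabl".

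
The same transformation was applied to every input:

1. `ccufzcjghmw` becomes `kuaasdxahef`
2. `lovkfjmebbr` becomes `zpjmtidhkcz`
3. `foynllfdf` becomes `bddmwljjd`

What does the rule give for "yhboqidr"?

The pattern: shift every letter 2 places backward in the alphabet (wrapping around), then move the last 2 characters to the front (rotate right by 2).
Applying both steps to "yhboqidr": "wfzmogbp", then "bpwfzmog".

bpwfzmog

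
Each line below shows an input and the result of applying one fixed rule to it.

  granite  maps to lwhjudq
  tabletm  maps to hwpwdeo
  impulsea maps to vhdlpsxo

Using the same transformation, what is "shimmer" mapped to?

phuvklp

Rule — shift every letter 3 places forward in the alphabet (wrapping around), then move the last 3 characters to the front (rotate right by 3).
Applying both steps to "shimmer": "vklpphu", then "phuvklp".
(Check on "impulsea": → "lpsxovhd" → "vhdlpsxo" ✓)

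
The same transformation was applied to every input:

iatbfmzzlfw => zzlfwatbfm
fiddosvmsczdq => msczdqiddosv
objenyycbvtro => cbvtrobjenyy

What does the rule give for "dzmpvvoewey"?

oeweyzmpvv

In each case the input is transformed by: delete the first character, then swap the front and back halves of the string.
For "dzmpvvoewey", step one produces "zmpvvoewey"; step two turns that into "oeweyzmpvv".
(Check on "fiddosvmsczdq": → "iddosvmsczdq" → "msczdqiddosv" ✓)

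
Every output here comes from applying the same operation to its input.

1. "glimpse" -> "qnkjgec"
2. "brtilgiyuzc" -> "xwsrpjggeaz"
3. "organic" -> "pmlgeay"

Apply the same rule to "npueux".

In each case the input is transformed by: sort the characters into reverse alphabetical order, then shift every letter 2 places backward in the alphabet (wrapping around).
Working it through for "npueux": intermediate "xuupne", final "vssnlc".

vssnlc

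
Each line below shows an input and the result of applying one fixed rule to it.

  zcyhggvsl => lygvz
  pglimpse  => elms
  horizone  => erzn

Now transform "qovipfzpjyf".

fvpzjq

Each output is the input with this applied: swap the first and last characters, then keep every other character starting from the first (positions 1st, 3rd, 5th, ...).
Starting from "qovipfzpjyf": after the first operation, "fovipfzpjyq"; after the second, "fvpzjq".
(Check on "pglimpse": → "eglimpsp" → "elms" ✓)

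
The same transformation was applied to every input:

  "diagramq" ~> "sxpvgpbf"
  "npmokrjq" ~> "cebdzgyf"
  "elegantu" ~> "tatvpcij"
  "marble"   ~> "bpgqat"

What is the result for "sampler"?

hpbeatg

In each case the input is transformed by: shift every letter 11 places backward in the alphabet (wrapping around).
"sampler" → "hpbeatg".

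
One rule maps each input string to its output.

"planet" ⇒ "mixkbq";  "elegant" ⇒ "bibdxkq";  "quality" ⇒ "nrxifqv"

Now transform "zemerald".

wbjboxia

In each case the input is transformed by: shift every letter 3 places backward in the alphabet (wrapping around).
Doing the same to "zemerald": "wbjboxia".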